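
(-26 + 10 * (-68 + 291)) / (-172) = -551 / 43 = -12.81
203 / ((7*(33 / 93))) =899 / 11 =81.73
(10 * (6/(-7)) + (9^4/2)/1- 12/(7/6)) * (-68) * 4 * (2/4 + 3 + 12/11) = -313613484/77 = -4072902.39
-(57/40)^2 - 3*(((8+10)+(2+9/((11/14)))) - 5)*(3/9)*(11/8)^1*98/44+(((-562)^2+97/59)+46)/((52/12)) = 982944572487/13499200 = 72815.02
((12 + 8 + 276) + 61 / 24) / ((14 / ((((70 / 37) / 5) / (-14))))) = -7165 / 12432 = -0.58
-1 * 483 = -483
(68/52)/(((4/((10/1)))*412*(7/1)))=0.00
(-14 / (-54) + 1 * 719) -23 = 18799 / 27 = 696.26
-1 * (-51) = 51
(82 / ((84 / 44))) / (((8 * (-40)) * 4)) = -451 / 13440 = -0.03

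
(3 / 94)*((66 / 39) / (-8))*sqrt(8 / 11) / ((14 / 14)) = -3*sqrt(22) / 2444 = -0.01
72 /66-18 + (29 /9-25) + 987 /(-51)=-97681 /1683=-58.04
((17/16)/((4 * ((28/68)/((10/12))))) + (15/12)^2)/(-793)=-0.00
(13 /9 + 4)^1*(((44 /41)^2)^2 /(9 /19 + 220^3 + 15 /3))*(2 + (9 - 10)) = 0.00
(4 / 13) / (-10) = -2 / 65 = -0.03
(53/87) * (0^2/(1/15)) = 0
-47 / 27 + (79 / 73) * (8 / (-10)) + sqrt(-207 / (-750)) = -2.08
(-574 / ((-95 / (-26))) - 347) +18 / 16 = -382257 / 760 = -502.97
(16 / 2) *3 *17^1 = 408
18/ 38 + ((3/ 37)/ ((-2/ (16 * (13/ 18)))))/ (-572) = 11008/ 23199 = 0.47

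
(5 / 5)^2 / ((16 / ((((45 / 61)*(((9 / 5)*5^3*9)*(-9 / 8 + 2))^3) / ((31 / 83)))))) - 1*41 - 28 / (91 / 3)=138293935150568885 / 201383936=686717808.27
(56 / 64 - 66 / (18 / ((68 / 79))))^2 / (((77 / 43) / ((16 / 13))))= 804341875 / 224900676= 3.58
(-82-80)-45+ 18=-189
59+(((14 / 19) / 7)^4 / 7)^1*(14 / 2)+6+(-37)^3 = -6592678732 / 130321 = -50588.00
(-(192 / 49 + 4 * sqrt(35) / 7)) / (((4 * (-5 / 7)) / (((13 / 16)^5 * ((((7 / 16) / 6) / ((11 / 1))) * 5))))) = 2599051 * sqrt(35) / 1107296256 + 371293 / 23068672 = 0.03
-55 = -55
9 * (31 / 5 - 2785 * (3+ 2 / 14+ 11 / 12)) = -14237463 / 140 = -101696.16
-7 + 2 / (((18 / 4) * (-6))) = -191 / 27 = -7.07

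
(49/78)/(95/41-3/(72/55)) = 8036/325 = 24.73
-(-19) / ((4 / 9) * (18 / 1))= 19 / 8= 2.38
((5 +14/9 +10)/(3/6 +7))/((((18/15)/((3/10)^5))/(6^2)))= 4023/25000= 0.16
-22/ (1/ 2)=-44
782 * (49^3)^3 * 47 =59850713377600642546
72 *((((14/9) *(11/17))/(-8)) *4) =-616/17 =-36.24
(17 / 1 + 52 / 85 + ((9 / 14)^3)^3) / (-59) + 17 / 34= 20845057033667 / 103615149621760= 0.20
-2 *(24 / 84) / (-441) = 4 / 3087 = 0.00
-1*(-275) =275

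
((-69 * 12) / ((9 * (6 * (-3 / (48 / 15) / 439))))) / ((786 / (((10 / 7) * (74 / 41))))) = 23909696 / 1015119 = 23.55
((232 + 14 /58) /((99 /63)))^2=2222651025 /101761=21841.87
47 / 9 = 5.22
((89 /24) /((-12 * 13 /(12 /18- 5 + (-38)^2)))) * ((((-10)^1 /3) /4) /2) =1921955 /134784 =14.26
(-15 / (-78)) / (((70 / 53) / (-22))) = -583 / 182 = -3.20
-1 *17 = -17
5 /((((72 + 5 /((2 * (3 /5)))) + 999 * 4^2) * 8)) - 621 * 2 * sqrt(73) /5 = 15 /385444 - 1242 * sqrt(73) /5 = -2122.33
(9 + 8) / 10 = 17 / 10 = 1.70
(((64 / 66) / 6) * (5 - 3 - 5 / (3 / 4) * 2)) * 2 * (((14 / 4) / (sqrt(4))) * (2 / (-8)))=476 / 297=1.60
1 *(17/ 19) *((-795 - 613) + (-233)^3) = -215062665/ 19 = -11319087.63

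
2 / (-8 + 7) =-2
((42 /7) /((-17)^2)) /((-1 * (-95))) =6 /27455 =0.00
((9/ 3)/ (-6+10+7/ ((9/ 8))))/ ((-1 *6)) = -9/ 184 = -0.05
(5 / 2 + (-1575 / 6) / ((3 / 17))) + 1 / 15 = -22274 / 15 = -1484.93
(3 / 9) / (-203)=-1 / 609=-0.00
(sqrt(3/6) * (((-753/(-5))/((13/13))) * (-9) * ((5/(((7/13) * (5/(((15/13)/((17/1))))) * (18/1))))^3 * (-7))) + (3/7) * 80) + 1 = 6275 * sqrt(2)/3851792 + 247/7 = 35.29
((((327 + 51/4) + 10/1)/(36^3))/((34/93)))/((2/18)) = 43369/235008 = 0.18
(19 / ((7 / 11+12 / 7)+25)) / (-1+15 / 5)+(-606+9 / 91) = -17854147 / 29484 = -605.55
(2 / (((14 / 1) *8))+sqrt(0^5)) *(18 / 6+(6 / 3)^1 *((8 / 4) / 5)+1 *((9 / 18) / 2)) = 81 / 1120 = 0.07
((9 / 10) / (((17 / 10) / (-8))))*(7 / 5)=-504 / 85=-5.93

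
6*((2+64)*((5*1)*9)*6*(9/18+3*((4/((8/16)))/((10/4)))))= 1079892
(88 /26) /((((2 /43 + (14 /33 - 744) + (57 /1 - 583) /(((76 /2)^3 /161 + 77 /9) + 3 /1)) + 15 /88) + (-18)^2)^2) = 5774381695003705344 /302171818886137049943925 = 0.00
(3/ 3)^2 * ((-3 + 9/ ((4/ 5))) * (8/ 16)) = 33/ 8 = 4.12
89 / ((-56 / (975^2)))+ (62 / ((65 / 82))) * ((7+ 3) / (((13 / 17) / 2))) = -14278990753 / 9464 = -1508769.10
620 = 620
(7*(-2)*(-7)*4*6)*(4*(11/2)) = 51744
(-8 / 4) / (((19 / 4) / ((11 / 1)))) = -88 / 19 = -4.63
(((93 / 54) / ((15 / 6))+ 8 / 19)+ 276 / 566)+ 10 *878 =2124839257 / 241965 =8781.60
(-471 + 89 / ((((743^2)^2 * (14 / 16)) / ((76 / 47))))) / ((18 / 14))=-47225010170066447 / 128912675623623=-366.33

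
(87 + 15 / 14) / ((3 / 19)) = 7809 / 14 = 557.79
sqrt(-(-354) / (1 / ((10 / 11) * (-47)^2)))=94 * sqrt(9735) / 11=843.15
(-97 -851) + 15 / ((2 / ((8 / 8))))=-1881 / 2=-940.50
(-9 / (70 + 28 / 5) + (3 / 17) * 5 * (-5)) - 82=-61783 / 714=-86.53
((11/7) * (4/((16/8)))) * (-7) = -22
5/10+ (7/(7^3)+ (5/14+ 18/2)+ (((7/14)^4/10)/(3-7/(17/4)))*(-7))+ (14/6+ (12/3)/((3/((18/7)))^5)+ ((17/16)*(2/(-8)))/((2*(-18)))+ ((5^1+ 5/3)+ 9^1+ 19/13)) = 1804172466857/57891375360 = 31.16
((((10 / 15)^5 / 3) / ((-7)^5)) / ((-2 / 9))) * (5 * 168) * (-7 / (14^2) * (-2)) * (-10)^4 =3200000 / 453789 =7.05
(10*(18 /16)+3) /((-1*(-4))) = 57 /16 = 3.56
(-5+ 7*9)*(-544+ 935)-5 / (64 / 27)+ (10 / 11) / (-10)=15963763 / 704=22675.80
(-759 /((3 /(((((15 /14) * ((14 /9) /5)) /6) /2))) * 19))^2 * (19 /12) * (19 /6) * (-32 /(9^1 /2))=-4.88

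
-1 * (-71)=71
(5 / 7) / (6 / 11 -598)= -55 / 46004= -0.00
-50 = -50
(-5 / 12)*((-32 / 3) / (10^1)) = 4 / 9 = 0.44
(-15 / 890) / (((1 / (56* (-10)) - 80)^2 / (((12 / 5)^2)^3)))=-56184274944 / 111646584055625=-0.00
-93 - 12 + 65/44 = -4555/44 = -103.52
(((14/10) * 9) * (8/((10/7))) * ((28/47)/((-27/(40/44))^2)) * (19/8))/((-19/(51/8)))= -0.04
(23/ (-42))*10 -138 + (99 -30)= -1564/ 21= -74.48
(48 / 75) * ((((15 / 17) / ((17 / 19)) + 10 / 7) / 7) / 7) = 15632 / 495635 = 0.03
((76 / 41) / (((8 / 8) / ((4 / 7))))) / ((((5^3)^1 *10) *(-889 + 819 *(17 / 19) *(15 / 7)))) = 361 / 290228750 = 0.00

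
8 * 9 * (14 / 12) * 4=336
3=3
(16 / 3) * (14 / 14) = 16 / 3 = 5.33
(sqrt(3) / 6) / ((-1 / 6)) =-sqrt(3) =-1.73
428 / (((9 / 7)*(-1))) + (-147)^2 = 191485 / 9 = 21276.11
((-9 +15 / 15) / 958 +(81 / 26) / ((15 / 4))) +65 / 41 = 3073621 / 1276535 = 2.41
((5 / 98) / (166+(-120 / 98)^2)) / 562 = 245 / 452034584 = 0.00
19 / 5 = 3.80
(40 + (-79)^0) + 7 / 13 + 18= 774 / 13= 59.54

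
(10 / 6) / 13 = 5 / 39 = 0.13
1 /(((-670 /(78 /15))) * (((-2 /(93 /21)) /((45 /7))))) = 3627 /32830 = 0.11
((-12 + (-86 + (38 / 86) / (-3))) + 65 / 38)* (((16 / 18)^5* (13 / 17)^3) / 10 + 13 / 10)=-95626219588939 / 748477961460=-127.76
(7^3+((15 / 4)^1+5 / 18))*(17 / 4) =212381 / 144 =1474.87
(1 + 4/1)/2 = 5/2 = 2.50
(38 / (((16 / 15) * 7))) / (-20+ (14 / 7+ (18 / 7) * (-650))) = -95 / 31536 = -0.00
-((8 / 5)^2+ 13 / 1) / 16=-389 / 400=-0.97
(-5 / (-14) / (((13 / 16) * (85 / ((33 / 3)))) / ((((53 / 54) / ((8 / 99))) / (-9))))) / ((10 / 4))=-6413 / 208845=-0.03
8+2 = 10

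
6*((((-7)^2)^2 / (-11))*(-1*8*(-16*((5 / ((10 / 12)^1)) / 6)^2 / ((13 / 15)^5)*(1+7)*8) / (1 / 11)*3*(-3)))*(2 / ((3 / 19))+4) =36204632783.27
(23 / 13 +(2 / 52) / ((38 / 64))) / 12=151 / 988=0.15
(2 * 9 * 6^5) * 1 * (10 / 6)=233280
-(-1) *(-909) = -909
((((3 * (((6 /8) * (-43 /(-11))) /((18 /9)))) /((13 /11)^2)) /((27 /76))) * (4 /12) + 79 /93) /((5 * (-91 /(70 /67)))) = -358703 /41068521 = -0.01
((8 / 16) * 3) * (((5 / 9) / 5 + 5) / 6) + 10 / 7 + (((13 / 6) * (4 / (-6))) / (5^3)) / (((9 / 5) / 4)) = 75997 / 28350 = 2.68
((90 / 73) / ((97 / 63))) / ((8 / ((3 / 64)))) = 8505 / 1812736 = 0.00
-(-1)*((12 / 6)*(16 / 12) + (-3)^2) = 35 / 3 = 11.67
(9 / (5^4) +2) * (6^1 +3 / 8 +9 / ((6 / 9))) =200181 / 5000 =40.04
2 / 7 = 0.29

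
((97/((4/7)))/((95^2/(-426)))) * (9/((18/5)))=-144627/7220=-20.03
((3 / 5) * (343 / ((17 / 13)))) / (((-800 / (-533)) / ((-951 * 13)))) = -88147460583 / 68000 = -1296286.19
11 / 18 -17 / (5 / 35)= -2131 / 18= -118.39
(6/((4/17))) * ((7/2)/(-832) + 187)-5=15852571/3328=4763.39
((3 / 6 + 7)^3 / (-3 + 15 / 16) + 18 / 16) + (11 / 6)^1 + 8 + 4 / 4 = -50843 / 264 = -192.59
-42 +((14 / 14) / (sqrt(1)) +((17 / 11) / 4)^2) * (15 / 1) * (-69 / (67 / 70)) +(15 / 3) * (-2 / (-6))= -249649451 / 194568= -1283.10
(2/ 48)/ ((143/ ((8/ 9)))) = 1/ 3861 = 0.00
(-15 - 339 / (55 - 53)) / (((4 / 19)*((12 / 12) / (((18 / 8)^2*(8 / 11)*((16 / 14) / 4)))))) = -567891 / 616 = -921.90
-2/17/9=-2/153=-0.01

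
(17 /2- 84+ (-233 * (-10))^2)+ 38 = 5428862.50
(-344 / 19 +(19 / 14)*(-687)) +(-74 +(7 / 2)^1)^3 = -373839685 / 1064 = -351353.09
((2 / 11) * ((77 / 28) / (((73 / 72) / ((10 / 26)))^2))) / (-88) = -8100 / 9906611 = -0.00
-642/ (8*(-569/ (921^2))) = 119633.29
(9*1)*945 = 8505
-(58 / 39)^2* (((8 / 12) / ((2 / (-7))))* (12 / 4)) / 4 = 5887 / 1521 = 3.87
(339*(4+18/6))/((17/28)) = 66444/17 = 3908.47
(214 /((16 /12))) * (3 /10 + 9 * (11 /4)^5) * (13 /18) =3361041307 /20480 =164113.35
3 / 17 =0.18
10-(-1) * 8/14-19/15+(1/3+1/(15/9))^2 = 16027/1575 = 10.18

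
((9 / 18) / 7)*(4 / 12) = 1 / 42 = 0.02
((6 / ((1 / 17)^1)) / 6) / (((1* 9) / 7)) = 119 / 9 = 13.22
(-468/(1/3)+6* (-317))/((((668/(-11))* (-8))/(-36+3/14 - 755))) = 201303993/37408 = 5381.31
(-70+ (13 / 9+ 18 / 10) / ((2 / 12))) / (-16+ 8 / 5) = 379 / 108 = 3.51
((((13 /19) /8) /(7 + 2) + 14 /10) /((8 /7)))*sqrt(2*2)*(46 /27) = 1552201 /369360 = 4.20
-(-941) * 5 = 4705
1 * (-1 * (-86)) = 86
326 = 326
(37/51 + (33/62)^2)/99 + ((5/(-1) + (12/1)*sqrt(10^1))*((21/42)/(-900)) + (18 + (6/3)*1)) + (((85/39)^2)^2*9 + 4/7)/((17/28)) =1970244473070631/5543220557160 - sqrt(10)/150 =355.41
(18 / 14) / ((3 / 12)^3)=576 / 7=82.29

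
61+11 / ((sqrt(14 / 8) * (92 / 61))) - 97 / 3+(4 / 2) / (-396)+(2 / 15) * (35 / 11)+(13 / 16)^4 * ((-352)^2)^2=671 * sqrt(7) / 322+1324735957727 / 198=6690585650.60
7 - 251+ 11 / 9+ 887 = 5798 / 9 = 644.22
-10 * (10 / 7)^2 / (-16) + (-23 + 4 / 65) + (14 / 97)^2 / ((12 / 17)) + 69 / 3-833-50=-158522973601 / 179805990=-881.63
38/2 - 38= -19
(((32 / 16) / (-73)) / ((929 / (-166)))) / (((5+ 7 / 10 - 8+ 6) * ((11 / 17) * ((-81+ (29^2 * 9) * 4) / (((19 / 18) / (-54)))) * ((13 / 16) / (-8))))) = 6863104 / 526559725868319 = 0.00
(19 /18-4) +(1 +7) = 91 /18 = 5.06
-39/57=-13/19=-0.68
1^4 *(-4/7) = -4/7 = -0.57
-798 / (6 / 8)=-1064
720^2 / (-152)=-64800 / 19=-3410.53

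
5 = 5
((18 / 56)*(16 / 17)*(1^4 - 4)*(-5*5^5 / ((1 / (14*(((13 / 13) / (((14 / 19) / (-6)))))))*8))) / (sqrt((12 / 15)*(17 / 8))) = -24046875*sqrt(170) / 2023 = -154984.13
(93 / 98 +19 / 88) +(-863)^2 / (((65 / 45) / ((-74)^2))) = 158272802612851 / 56056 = 2823476570.09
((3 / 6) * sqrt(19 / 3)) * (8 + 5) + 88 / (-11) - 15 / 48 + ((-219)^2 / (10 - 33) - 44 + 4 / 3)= -2358409 / 1104 + 13 * sqrt(57) / 6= -2119.88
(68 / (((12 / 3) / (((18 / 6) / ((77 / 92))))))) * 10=46920 / 77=609.35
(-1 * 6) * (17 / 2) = -51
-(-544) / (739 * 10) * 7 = 1904 / 3695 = 0.52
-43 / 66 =-0.65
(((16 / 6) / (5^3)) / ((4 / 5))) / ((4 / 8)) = 4 / 75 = 0.05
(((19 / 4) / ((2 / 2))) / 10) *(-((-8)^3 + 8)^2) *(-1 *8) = 4826304 / 5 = 965260.80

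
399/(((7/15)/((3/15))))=171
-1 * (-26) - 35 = -9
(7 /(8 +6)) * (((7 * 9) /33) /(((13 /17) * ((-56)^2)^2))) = 51 /401809408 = 0.00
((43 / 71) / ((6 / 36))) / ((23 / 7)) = 1806 / 1633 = 1.11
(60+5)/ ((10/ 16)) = 104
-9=-9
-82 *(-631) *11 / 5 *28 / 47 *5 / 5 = 15936536 / 235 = 67815.05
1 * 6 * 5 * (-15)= -450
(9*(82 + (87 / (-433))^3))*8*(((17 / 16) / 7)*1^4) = 1018417867443 / 1136558318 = 896.05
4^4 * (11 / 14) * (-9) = -12672 / 7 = -1810.29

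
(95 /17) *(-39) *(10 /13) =-2850 /17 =-167.65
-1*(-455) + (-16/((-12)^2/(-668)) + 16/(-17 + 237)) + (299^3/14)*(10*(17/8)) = 1124717247481/27720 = 40574215.28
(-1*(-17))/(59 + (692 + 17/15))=255/11282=0.02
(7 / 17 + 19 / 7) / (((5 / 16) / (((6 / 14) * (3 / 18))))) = 2976 / 4165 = 0.71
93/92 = 1.01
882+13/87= 76747/87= 882.15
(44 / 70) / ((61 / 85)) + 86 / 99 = 73748 / 42273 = 1.74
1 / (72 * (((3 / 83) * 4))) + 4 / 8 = 515 / 864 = 0.60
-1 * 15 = -15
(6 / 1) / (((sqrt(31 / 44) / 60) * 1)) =720 * sqrt(341) / 31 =428.89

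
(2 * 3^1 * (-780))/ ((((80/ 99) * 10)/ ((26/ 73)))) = -150579/ 730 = -206.27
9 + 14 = 23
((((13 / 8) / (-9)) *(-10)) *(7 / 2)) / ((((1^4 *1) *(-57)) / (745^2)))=-252536375 / 4104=-61534.20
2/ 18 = 1/ 9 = 0.11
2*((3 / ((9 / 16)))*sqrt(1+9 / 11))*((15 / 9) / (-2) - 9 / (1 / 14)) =-24352*sqrt(55) / 99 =-1824.24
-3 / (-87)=1 / 29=0.03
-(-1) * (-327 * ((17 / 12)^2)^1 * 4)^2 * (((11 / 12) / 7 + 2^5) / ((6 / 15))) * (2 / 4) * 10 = 66956319742475 / 24192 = 2767705015.81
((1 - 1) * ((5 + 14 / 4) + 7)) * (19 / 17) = 0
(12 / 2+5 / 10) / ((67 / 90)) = 585 / 67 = 8.73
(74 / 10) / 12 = 37 / 60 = 0.62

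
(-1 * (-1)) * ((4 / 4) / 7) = 1 / 7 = 0.14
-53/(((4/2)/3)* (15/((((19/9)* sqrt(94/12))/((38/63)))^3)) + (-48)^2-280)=-3090312048131/118014935570648 + 241815* sqrt(282)/29503733892662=-0.03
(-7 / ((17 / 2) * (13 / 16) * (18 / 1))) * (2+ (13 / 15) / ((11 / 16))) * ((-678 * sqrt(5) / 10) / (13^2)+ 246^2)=-405161344 / 36465+ 6808928 * sqrt(5) / 92438775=-11110.80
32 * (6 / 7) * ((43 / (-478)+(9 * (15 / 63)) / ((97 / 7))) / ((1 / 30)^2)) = 259113600 / 162281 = 1596.70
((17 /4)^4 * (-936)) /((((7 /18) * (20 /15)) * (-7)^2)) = -263842839 /21952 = -12019.08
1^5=1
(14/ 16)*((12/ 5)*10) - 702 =-681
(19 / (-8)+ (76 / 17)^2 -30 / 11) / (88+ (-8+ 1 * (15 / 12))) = 378527 / 2066350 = 0.18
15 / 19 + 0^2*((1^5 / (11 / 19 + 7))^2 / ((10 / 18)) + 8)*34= 15 / 19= 0.79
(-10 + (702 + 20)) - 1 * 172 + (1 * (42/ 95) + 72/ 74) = 1903074/ 3515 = 541.42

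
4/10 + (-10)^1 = -48/5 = -9.60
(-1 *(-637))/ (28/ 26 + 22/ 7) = 57967/ 384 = 150.96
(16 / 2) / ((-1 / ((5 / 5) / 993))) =-0.01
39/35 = 1.11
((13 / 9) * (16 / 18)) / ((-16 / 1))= -13 / 162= -0.08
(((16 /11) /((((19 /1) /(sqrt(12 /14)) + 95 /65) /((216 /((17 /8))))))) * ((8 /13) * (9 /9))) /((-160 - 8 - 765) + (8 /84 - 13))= 3483648 /10383610523 - 580608 * sqrt(42) /798739271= -0.00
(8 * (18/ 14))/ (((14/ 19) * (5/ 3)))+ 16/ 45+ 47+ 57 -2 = 244162/ 2205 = 110.73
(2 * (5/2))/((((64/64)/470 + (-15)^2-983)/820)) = -1927000/356259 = -5.41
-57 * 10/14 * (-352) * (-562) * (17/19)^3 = -14578639680/2527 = -5769149.06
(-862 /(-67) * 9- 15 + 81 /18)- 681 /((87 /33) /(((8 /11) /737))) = 4489875 /42746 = 105.04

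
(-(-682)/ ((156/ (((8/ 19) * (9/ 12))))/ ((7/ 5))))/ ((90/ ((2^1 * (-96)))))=-76384/ 18525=-4.12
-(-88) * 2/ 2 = 88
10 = 10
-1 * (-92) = 92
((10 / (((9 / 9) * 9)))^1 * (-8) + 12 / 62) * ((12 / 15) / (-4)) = 2426 / 1395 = 1.74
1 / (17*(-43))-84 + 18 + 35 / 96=-4606127 / 70176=-65.64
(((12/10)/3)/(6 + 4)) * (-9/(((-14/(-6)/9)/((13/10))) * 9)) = -351/1750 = -0.20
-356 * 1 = -356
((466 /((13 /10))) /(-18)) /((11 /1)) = -2330 /1287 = -1.81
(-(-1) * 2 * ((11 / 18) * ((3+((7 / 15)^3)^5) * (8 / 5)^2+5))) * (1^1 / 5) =1526939338041359640497 / 492630626678466796875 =3.10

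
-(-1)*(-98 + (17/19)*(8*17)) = 450/19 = 23.68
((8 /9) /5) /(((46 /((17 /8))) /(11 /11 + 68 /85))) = 17 /1150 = 0.01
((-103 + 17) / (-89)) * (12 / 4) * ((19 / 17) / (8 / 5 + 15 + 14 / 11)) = 269610 / 1487279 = 0.18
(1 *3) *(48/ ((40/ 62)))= 1116/ 5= 223.20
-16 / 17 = -0.94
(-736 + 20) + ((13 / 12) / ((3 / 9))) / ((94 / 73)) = -268267 / 376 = -713.48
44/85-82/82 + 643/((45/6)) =21739/255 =85.25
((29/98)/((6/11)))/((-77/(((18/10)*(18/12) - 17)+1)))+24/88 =23701/64680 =0.37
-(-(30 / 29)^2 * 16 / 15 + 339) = -284139 / 841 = -337.86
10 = 10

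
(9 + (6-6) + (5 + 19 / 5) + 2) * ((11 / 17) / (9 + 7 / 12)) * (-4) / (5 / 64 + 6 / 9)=-912384 / 127075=-7.18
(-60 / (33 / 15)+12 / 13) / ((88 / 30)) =-14130 / 1573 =-8.98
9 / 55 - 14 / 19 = -0.57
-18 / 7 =-2.57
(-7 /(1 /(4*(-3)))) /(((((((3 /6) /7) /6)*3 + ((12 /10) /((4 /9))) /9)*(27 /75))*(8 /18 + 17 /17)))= 294000 /611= 481.18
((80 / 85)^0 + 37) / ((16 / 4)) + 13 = 45 / 2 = 22.50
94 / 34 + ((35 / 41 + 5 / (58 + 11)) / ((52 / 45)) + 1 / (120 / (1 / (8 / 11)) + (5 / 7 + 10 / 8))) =890912398 / 249041585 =3.58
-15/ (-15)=1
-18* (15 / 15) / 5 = -18 / 5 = -3.60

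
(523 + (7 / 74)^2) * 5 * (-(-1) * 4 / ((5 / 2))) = 5727994 / 1369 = 4184.07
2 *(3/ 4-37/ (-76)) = 47/ 19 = 2.47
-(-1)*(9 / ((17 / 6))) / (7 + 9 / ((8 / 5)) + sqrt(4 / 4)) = 432 / 1853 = 0.23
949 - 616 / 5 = 4129 / 5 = 825.80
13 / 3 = 4.33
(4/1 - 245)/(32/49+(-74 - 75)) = 11809/7269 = 1.62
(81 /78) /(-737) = -0.00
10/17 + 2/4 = 1.09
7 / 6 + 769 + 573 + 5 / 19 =153151 / 114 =1343.43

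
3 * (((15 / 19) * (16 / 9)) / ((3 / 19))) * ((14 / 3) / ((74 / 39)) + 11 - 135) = -119920 / 37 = -3241.08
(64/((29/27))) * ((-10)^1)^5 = -172800000/29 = -5958620.69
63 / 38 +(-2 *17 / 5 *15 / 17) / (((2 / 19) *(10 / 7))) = -38.24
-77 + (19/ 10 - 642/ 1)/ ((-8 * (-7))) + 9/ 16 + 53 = -9763/ 280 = -34.87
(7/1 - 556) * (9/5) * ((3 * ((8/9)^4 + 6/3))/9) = -1050298/1215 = -864.44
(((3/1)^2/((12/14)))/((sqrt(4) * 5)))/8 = 21/160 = 0.13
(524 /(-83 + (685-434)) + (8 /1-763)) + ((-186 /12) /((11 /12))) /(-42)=-347183 /462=-751.48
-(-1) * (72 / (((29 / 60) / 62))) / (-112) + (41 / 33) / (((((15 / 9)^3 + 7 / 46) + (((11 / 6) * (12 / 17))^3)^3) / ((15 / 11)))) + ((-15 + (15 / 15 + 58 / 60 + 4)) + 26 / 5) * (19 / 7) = -4303549047306536771353 / 46397158082699007738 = -92.75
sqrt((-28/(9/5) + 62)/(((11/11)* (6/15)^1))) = sqrt(1045)/3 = 10.78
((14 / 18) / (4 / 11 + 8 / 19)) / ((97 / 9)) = 1463 / 15908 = 0.09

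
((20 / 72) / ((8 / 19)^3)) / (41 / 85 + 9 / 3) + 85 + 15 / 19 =4501922105 / 51830784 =86.86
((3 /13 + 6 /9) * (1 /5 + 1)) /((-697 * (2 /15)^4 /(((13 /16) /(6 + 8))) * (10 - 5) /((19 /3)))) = -64125 /178432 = -0.36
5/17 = 0.29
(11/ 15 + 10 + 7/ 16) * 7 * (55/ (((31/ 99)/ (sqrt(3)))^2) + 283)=4431658147/ 28830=153716.90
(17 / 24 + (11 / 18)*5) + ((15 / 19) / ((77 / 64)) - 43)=-4063855 / 105336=-38.58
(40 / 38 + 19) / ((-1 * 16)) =-381 / 304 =-1.25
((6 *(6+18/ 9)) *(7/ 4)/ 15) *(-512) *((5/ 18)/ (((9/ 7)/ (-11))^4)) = -251976997888/ 59049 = -4267252.58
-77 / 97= -0.79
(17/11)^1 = 17/11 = 1.55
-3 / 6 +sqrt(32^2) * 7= 223.50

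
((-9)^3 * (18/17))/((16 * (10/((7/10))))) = -45927/13600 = -3.38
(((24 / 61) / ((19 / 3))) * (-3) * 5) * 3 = -3240 / 1159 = -2.80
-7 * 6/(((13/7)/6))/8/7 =-63/26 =-2.42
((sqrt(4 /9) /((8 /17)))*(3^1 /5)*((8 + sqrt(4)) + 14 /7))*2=102 /5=20.40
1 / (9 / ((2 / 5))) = 2 / 45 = 0.04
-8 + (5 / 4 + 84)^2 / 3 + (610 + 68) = 148441 / 48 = 3092.52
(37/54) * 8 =148/27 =5.48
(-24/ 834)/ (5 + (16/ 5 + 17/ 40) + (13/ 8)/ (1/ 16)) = -0.00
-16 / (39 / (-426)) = 2272 / 13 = 174.77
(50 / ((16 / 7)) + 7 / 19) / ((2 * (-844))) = -3381 / 256576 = -0.01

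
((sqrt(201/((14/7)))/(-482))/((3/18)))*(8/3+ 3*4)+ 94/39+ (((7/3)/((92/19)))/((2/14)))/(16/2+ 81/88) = 1963436/704145-22*sqrt(402)/241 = 0.96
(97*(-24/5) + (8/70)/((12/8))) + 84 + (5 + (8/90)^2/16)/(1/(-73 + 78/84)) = -741.92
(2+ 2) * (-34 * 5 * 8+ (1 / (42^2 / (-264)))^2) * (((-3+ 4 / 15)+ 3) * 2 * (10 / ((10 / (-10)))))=1880816384 / 64827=29012.86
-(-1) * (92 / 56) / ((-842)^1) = -0.00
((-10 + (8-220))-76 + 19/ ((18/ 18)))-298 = -577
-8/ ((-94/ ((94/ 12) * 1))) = 2/ 3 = 0.67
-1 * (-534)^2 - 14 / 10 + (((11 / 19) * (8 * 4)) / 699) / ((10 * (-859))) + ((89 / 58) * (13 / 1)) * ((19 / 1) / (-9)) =-2830687797676721 / 9925289730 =-285199.51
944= 944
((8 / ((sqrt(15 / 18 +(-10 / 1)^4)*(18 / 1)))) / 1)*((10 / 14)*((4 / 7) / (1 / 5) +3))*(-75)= -1.39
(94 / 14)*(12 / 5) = 564 / 35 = 16.11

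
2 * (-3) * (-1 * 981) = 5886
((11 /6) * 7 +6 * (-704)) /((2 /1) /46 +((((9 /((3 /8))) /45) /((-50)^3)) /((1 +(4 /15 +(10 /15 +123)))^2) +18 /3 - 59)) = 3188898641431250 /40101234075207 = 79.52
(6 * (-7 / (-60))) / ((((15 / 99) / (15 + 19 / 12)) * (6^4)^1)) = 15323 / 259200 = 0.06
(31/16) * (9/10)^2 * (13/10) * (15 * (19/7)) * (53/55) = 98614503/1232000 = 80.04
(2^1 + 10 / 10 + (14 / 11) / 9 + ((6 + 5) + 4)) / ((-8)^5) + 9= 7298623 / 811008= 9.00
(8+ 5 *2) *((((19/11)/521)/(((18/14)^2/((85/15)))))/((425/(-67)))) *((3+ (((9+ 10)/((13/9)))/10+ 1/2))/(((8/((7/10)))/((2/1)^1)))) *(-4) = 136668007/1257238125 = 0.11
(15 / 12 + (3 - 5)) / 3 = -1 / 4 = -0.25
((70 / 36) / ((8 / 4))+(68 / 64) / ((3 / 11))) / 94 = 701 / 13536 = 0.05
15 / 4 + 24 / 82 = 663 / 164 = 4.04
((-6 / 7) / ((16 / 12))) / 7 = -9 / 98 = -0.09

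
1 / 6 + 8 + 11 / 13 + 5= 1093 / 78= 14.01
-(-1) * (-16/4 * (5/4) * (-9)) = 45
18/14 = 9/7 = 1.29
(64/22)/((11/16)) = 512/121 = 4.23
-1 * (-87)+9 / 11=87.82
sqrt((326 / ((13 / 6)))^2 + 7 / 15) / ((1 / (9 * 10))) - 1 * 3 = -3 + 6 * sqrt(860853345) / 13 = 13538.68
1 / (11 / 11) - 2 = -1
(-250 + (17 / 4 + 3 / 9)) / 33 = -2945 / 396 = -7.44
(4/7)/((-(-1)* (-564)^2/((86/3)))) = 0.00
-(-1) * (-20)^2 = 400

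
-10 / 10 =-1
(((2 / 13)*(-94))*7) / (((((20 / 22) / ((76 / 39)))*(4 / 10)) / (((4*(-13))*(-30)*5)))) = -55008800 / 13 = -4231446.15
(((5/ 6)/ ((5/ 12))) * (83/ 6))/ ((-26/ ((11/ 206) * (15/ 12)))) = -0.07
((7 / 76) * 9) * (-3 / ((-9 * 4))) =21 / 304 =0.07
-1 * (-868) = 868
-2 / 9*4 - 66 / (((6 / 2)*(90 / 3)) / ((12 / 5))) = -596 / 225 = -2.65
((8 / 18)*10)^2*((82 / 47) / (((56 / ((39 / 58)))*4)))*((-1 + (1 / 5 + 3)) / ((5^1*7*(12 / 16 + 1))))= 46904 / 12622743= 0.00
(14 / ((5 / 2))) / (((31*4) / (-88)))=-616 / 155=-3.97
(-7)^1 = -7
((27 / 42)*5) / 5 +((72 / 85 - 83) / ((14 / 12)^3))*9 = -27112419 / 58310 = -464.97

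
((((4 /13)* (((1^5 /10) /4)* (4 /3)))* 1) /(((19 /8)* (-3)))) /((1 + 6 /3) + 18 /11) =-176 /566865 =-0.00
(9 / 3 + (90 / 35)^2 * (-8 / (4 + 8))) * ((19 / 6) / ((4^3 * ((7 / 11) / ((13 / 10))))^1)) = -62491 / 439040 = -0.14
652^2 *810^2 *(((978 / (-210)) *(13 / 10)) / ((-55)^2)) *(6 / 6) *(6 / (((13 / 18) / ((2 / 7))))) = -196397782735104 / 148225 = -1324997690.91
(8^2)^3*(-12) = -3145728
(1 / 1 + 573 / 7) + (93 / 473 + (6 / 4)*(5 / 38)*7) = 21246971 / 251636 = 84.44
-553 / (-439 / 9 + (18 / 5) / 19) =472815 / 41543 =11.38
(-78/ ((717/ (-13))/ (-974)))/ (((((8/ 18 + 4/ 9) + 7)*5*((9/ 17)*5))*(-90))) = 0.15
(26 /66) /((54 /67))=871 /1782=0.49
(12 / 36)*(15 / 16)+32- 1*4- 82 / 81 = 35381 / 1296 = 27.30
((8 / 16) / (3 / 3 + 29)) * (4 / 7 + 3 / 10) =61 / 4200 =0.01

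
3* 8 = 24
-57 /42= -19 /14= -1.36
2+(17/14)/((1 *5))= 157/70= 2.24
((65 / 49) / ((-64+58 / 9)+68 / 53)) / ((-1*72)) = 3445 / 10522064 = 0.00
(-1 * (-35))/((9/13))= 455/9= 50.56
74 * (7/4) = 259/2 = 129.50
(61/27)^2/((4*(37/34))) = 63257/53946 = 1.17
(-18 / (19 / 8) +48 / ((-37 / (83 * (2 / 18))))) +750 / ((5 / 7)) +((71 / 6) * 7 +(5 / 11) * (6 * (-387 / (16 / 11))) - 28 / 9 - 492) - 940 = -53017511 / 50616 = -1047.45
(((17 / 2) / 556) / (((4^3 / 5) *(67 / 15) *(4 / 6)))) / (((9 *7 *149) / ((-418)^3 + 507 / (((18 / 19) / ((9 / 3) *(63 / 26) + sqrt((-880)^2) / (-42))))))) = -3.12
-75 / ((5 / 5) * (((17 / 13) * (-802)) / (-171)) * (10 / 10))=-166725 / 13634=-12.23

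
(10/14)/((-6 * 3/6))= -5/21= -0.24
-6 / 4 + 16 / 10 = 1 / 10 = 0.10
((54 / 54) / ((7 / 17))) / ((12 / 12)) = 17 / 7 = 2.43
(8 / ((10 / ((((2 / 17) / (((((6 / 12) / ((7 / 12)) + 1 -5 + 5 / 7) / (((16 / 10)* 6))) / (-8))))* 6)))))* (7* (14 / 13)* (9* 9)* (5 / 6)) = 170698752 / 18785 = 9086.97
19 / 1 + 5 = 24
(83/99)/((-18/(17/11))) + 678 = 13288745/19602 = 677.93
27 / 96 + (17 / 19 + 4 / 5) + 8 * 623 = 15157367 / 3040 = 4985.98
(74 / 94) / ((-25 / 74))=-2738 / 1175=-2.33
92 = 92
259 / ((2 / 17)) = 4403 / 2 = 2201.50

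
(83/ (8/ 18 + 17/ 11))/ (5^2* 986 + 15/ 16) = 131472/ 77699755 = 0.00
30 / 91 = 0.33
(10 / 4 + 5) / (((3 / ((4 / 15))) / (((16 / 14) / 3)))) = 0.25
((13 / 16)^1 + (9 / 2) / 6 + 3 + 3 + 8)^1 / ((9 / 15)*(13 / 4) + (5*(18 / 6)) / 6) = 1245 / 356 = 3.50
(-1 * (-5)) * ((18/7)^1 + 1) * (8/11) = 1000/77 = 12.99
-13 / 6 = -2.17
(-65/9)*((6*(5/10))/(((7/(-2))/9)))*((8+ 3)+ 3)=780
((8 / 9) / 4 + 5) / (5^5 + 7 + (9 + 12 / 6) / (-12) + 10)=188 / 113079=0.00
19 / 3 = 6.33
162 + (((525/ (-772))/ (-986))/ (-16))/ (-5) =1973009769/ 12179072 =162.00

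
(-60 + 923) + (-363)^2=132632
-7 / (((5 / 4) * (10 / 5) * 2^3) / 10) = -7 / 2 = -3.50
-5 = -5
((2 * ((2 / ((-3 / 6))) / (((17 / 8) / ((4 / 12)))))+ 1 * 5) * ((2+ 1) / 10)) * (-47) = -8977 / 170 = -52.81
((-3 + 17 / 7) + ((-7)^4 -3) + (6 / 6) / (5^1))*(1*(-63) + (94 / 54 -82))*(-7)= 324590956 / 135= 2404377.45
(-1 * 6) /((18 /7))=-7 /3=-2.33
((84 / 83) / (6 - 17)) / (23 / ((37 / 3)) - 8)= 3108 / 207251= 0.01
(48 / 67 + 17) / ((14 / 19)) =22553 / 938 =24.04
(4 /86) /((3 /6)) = 4 /43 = 0.09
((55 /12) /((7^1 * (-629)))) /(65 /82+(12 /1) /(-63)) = -0.00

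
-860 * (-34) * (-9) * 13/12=-285090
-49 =-49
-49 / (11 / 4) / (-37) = 196 / 407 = 0.48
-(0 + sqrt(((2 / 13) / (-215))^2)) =-2 / 2795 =-0.00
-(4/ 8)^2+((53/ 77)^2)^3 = -119764935573/ 833689520356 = -0.14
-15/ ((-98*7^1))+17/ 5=3.42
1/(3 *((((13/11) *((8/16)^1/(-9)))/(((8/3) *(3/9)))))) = -176/39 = -4.51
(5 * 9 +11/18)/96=821/1728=0.48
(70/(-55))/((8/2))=-7/22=-0.32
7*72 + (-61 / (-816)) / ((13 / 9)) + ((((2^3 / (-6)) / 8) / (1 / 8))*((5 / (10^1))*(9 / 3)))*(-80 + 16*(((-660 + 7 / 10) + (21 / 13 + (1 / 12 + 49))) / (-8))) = -93899543 / 53040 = -1770.35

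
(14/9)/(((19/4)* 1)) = 56/171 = 0.33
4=4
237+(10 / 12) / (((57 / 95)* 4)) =17089 / 72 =237.35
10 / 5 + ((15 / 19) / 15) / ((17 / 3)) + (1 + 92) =95.01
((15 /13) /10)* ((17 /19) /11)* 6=153 /2717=0.06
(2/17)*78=156/17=9.18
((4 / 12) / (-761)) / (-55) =0.00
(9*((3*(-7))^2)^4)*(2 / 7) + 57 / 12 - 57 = 389035124647 / 4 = 97258781161.75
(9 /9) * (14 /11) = 14 /11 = 1.27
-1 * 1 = -1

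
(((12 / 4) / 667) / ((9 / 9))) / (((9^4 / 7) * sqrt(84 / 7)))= 7 * sqrt(3) / 8752374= 0.00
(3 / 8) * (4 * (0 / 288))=0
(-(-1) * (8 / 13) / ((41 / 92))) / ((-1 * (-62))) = 368 / 16523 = 0.02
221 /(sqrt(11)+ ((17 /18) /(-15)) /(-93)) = -94338270 /6935632811+ 139343174100 * sqrt(11) /6935632811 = 66.62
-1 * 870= -870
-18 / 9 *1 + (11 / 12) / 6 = -133 / 72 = -1.85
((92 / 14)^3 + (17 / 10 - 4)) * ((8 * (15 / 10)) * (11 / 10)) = 31860543 / 8575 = 3715.52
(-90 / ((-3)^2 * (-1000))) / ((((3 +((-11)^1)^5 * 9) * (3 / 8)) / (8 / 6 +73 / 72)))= -169 / 3913531200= -0.00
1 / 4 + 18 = 73 / 4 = 18.25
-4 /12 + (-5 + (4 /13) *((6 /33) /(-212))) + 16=242522 /22737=10.67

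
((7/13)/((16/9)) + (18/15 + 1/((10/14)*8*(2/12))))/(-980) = -531/203840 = -0.00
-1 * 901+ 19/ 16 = -14397/ 16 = -899.81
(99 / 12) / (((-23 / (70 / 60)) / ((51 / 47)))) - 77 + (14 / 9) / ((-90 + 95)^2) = -150589103 / 1945800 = -77.39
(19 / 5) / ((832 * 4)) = 19 / 16640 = 0.00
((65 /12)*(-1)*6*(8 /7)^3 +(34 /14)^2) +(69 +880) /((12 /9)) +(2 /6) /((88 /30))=5050149 /7546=669.25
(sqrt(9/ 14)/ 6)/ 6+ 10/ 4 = sqrt(14)/ 168+ 5/ 2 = 2.52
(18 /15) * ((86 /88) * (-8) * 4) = -2064 /55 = -37.53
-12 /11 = -1.09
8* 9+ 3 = 75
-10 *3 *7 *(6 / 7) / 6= -30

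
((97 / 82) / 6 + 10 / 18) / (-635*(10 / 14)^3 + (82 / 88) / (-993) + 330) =1387486793 / 181724002791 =0.01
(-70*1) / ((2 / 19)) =-665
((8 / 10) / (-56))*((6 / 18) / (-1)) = 1 / 210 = 0.00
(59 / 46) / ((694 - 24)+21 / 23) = 59 / 30862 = 0.00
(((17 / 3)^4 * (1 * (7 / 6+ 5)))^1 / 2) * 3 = 3090277 / 324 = 9537.89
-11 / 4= -2.75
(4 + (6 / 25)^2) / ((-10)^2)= 634 / 15625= 0.04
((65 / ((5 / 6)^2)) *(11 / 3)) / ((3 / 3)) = 1716 / 5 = 343.20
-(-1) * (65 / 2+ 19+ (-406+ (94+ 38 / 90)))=-23407 / 90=-260.08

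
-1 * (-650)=650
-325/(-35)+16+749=5420/7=774.29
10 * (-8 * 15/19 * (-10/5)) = 2400/19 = 126.32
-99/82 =-1.21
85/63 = 1.35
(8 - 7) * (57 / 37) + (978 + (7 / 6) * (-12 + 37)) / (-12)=-219487 / 2664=-82.39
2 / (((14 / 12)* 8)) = 3 / 14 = 0.21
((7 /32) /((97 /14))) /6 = 49 /9312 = 0.01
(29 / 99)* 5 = 145 / 99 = 1.46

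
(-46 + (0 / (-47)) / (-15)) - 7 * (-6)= -4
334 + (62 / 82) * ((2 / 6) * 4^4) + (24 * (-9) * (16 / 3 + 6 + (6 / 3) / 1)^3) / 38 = -30556658 / 2337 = -13075.16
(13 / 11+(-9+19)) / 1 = 123 / 11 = 11.18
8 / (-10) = -4 / 5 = -0.80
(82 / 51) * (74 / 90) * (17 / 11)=3034 / 1485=2.04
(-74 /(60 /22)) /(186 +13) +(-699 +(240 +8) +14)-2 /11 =-14359342 /32835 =-437.32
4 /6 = 2 /3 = 0.67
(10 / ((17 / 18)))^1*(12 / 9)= 240 / 17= 14.12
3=3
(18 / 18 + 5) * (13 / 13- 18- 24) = -246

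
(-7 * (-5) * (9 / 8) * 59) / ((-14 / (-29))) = 76995 / 16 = 4812.19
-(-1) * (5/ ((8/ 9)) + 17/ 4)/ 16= 79/ 128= 0.62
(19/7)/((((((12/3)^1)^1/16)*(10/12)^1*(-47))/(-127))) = 57912/1645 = 35.20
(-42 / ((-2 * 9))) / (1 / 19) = 133 / 3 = 44.33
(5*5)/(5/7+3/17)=2975/106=28.07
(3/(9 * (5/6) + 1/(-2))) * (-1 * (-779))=2337/7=333.86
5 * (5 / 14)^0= 5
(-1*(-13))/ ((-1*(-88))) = 13/ 88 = 0.15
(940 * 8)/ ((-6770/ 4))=-3008/ 677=-4.44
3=3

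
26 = 26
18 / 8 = 9 / 4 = 2.25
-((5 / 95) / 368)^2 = -1 / 48888064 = -0.00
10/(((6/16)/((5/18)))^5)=32000000/14348907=2.23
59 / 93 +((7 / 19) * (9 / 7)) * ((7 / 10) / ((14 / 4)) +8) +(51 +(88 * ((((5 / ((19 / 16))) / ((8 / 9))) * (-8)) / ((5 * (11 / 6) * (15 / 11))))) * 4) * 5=-44846993 / 8835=-5076.06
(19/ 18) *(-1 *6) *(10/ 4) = -95/ 6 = -15.83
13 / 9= 1.44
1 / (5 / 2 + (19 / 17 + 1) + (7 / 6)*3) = 17 / 138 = 0.12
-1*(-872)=872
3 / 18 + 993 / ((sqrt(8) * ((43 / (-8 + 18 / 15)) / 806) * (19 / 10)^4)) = 1 / 6 - 13606086000 * sqrt(2) / 5603803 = -3433.56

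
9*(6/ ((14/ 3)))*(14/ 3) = 54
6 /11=0.55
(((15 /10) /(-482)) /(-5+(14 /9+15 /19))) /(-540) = -19 /8753120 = -0.00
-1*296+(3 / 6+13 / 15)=-8839 / 30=-294.63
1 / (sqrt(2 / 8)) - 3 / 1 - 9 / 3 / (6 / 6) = -4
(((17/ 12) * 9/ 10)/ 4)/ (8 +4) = 0.03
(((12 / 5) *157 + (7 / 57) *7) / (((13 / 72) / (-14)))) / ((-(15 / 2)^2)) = 48219584 / 92625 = 520.59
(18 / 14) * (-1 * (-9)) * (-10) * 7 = -810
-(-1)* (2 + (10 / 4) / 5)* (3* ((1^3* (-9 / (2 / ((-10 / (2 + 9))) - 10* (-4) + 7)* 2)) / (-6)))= 225 / 448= 0.50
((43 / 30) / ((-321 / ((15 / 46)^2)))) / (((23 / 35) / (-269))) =2024225 / 10414952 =0.19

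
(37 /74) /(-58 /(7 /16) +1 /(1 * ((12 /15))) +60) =-14 /1997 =-0.01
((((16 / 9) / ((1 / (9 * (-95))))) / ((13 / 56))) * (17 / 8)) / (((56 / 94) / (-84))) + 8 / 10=127520452 / 65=1961853.11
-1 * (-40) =40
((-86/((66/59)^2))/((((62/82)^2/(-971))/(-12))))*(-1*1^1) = 1400746.05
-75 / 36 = -25 / 12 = -2.08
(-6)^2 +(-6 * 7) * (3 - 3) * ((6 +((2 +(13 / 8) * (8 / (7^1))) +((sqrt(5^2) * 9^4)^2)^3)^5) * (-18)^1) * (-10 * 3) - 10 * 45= -414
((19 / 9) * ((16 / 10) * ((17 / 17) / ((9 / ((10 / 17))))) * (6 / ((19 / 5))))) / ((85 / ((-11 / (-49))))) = 0.00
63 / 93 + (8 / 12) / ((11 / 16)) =1685 / 1023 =1.65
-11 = -11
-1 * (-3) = 3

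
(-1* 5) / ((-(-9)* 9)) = -5 / 81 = -0.06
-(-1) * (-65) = -65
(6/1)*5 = 30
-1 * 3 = -3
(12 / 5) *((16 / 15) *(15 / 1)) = 38.40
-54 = -54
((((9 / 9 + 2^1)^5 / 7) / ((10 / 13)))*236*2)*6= 4473144 / 35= 127804.11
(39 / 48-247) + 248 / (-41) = -165467 / 656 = -252.24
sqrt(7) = 2.65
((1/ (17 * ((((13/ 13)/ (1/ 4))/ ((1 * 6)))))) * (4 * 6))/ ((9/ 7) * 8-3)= 84/ 289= 0.29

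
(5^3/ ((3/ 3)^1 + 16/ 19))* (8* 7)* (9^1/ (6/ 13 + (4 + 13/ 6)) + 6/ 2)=8561400/ 517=16559.77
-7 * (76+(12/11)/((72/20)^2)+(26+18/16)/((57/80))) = -4509211/5643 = -799.08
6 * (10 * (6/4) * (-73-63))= -12240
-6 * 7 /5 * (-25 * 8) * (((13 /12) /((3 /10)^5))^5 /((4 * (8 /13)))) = 824894116210937500000000000000 /68630377364883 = 12019373168025473.04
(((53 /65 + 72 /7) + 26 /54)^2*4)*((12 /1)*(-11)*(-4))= 14253897337856 /50307075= 283337.83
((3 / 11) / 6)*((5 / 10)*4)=1 / 11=0.09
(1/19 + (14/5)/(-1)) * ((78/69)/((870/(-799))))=31161/10925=2.85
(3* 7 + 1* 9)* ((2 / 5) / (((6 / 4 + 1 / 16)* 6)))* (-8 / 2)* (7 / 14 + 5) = -704 / 25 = -28.16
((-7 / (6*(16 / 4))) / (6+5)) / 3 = -7 / 792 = -0.01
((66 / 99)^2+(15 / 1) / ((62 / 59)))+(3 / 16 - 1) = 62077 / 4464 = 13.91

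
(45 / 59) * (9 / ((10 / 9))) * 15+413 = 59669 / 118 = 505.67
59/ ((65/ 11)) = 649/ 65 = 9.98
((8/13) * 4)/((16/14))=28/13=2.15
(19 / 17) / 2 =19 / 34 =0.56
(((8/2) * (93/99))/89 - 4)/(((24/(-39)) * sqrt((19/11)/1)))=18889 * sqrt(209)/55803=4.89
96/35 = 2.74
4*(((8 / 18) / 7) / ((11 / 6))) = 32 / 231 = 0.14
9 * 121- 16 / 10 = 5437 / 5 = 1087.40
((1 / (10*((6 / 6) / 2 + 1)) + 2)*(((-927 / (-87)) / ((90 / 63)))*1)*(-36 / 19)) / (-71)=402318 / 978025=0.41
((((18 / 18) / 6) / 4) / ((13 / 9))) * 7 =21 / 104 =0.20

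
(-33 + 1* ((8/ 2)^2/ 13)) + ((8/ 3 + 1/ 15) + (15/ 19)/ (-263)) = -28295939/ 974415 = -29.04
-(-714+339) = 375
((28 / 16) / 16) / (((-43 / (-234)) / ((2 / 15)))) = 273 / 3440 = 0.08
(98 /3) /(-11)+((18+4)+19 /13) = 8791 /429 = 20.49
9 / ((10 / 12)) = 10.80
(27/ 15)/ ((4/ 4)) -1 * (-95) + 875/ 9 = 8731/ 45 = 194.02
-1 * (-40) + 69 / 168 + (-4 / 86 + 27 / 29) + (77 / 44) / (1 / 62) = 10460501 / 69832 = 149.80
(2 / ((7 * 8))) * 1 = 1 / 28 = 0.04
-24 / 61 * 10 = -240 / 61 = -3.93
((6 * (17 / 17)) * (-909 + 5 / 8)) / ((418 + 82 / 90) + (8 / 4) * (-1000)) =5805 / 1684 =3.45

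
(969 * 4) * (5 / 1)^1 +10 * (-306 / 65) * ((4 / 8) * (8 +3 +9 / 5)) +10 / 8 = 4960789 / 260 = 19079.96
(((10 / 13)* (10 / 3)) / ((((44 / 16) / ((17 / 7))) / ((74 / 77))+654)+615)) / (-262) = -251600 / 32654362533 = -0.00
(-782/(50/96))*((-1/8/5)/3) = 1564/125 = 12.51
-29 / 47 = -0.62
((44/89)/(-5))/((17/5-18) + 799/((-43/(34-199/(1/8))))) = -1892/553675319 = -0.00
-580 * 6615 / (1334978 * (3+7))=-191835 / 667489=-0.29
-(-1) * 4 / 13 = 4 / 13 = 0.31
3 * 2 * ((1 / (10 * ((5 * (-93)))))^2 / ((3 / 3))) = 1 / 3603750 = 0.00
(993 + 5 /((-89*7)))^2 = 382708025956 /388129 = 986033.06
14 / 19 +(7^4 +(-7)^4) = 4802.74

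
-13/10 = -1.30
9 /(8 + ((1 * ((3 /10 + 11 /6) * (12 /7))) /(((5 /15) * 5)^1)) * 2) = 1575 /2168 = 0.73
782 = 782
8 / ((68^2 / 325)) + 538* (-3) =-932567 / 578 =-1613.44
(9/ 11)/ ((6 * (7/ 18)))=27/ 77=0.35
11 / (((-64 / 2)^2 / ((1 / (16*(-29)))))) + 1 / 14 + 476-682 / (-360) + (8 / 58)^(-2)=79403032183 / 149667840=530.53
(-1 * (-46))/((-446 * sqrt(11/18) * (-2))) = 69 * sqrt(22)/4906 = 0.07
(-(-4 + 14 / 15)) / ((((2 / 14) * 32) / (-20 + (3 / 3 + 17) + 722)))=483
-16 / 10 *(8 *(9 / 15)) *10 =-384 / 5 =-76.80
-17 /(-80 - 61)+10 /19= 1733 /2679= 0.65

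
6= 6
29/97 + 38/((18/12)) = 7459/291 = 25.63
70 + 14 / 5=364 / 5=72.80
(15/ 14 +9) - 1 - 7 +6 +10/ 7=19/ 2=9.50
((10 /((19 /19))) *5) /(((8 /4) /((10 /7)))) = 250 /7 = 35.71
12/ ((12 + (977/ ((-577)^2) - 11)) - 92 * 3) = -665858/ 15259083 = -0.04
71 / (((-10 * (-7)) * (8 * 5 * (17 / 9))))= 639 / 47600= 0.01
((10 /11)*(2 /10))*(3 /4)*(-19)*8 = -228 /11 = -20.73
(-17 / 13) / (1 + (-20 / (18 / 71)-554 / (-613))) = 93789 / 5521451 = 0.02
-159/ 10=-15.90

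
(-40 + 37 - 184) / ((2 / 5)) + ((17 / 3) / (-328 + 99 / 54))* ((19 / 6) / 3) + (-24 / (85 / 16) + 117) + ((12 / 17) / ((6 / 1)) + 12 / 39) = -42734129 / 120510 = -354.61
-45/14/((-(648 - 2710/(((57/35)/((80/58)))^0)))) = -45/28868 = -0.00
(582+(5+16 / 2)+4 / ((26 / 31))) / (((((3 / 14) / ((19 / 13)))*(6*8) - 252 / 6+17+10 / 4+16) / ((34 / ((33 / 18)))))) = 423096408 / 20449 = 20690.32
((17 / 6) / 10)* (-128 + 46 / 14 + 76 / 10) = -69683 / 2100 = -33.18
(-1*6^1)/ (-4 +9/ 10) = 60/ 31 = 1.94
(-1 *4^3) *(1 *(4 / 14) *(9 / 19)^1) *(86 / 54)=-5504 / 399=-13.79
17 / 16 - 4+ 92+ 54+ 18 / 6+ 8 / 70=146.18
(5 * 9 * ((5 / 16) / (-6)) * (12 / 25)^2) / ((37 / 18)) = -243 / 925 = -0.26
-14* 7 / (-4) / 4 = 49 / 8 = 6.12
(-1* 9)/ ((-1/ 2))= 18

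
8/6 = 4/3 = 1.33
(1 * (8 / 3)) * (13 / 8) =13 / 3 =4.33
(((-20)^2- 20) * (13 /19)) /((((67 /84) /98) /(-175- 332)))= -1085142240 /67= -16196152.84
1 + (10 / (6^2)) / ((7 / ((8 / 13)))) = 839 / 819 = 1.02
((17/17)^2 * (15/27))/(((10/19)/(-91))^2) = 2989441/180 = 16608.01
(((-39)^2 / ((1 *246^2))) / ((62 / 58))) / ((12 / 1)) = 4901 / 2501328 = 0.00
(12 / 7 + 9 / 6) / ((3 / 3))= 45 / 14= 3.21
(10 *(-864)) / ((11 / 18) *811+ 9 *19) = -155520 / 11999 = -12.96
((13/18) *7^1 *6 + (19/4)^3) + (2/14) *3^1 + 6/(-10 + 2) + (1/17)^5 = 137.18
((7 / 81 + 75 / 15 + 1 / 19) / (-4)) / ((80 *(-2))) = 7909 / 984960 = 0.01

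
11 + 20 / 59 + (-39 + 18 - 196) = -12134 / 59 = -205.66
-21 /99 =-7 /33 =-0.21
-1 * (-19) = 19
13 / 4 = 3.25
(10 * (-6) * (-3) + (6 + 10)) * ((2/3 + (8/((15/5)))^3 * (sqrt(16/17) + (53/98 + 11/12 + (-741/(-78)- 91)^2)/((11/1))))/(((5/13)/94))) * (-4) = -2198181507.26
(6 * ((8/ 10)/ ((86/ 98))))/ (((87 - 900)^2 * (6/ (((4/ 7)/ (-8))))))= -0.00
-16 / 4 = -4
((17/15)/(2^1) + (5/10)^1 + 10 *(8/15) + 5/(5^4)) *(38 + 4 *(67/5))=366858/625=586.97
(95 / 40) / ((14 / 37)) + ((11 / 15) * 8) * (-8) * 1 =-68303 / 1680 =-40.66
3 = 3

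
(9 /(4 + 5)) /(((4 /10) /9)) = 45 /2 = 22.50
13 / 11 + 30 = 343 / 11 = 31.18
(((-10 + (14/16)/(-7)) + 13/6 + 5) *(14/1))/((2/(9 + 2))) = -5467/24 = -227.79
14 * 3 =42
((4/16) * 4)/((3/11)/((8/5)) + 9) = 88/807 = 0.11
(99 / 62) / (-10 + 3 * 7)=9 / 62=0.15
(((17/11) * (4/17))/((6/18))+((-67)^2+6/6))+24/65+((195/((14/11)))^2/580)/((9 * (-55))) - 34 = 72460212639/16256240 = 4457.38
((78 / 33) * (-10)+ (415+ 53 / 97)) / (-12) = -104542 / 3201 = -32.66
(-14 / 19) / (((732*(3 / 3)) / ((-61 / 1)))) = 7 / 114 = 0.06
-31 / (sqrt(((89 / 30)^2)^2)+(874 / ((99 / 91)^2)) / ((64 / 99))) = -818400 / 30388991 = -0.03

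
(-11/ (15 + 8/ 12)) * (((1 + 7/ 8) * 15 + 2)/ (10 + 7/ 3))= -1.71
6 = 6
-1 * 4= -4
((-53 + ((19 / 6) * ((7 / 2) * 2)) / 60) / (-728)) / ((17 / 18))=18947 / 247520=0.08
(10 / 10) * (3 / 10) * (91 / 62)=273 / 620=0.44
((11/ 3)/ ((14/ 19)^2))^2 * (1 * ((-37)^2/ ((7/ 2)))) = 21587543329/ 1210104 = 17839.41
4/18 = 2/9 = 0.22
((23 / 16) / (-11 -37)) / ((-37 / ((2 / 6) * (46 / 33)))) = 529 / 1406592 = 0.00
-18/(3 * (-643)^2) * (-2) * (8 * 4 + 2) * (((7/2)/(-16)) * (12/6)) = -357/826898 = -0.00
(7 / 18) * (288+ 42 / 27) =9121 / 81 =112.60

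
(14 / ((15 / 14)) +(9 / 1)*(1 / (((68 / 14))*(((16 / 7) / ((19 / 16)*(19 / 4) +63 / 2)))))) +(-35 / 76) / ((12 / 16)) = 140771743 / 3307520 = 42.56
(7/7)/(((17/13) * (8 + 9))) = 13/289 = 0.04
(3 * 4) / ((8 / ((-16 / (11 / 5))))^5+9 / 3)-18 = -1301082 / 138949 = -9.36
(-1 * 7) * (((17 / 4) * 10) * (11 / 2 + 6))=-13685 / 4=-3421.25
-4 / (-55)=4 / 55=0.07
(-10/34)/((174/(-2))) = 5/1479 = 0.00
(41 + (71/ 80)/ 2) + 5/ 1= 7431/ 160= 46.44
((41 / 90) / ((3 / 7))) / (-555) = -287 / 149850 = -0.00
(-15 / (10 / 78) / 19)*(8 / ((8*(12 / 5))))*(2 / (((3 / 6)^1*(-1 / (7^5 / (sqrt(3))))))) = 1092455*sqrt(3) / 19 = 99588.82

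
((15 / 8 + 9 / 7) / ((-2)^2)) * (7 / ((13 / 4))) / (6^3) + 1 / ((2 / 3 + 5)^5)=85591147 / 10631889216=0.01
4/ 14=0.29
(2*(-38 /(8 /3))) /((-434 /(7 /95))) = 3 /620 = 0.00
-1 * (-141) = 141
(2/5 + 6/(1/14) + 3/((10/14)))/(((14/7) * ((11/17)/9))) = 67779/110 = 616.17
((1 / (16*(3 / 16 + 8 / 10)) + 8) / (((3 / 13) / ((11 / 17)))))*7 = 637637 / 4029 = 158.26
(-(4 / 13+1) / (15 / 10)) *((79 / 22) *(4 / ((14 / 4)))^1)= -10744 / 3003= -3.58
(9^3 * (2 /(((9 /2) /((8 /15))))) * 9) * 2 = 15552 /5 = 3110.40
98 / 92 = 49 / 46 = 1.07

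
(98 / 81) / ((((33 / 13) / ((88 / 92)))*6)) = 1274 / 16767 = 0.08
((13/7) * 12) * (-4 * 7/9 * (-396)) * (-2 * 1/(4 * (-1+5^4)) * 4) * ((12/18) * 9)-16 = -544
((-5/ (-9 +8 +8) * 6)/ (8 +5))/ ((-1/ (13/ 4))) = 1.07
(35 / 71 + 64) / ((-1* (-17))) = 4579 / 1207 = 3.79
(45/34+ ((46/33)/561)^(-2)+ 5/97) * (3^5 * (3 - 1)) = 137335944457773/1744642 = 78718696.71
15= 15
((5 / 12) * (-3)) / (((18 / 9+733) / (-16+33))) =-17 / 588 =-0.03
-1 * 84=-84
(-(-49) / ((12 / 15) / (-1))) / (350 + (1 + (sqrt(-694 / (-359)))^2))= -87955 / 506812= -0.17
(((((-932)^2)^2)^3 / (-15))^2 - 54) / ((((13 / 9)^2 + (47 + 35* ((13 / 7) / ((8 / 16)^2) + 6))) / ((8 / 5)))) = 6641778641666238969973947560837769633277680076447111161976377437413004136 / 2627875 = 2527433246127094694372429000000000000000000000000000000000000000000.00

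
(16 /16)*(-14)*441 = -6174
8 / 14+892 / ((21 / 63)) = 18736 / 7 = 2676.57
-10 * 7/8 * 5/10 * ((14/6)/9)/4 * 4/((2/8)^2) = -18.15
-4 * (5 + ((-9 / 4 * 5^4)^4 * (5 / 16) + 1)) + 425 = -4888325929240.72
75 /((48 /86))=1075 /8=134.38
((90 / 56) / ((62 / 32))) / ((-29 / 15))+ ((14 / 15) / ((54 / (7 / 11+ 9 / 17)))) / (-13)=-2667901618 / 6195804615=-0.43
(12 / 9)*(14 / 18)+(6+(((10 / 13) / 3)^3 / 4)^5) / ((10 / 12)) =8.24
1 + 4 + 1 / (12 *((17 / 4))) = 256 / 51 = 5.02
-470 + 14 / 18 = -4223 / 9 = -469.22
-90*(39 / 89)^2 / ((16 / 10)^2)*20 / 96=-2851875 / 2027776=-1.41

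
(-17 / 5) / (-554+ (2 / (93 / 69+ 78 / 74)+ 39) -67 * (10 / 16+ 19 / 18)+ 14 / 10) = 625464 / 115042061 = 0.01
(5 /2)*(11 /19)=1.45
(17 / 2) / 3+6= 53 / 6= 8.83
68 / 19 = 3.58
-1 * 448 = -448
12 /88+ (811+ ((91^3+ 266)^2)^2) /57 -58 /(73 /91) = 518627259648944999912072503 /91542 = 5665456944888084157130.85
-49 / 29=-1.69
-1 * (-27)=27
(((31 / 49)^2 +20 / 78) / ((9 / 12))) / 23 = 245956 / 6461091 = 0.04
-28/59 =-0.47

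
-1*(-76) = 76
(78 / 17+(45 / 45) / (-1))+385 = 6606 / 17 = 388.59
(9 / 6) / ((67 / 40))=60 / 67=0.90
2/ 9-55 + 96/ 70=-16823/ 315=-53.41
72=72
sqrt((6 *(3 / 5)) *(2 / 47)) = 6 *sqrt(235) / 235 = 0.39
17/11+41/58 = 2.25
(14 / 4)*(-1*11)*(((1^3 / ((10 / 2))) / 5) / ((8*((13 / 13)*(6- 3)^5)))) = -0.00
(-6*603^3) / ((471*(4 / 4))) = -438512454 / 157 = -2793072.96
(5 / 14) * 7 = 5 / 2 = 2.50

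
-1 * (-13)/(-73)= -13/73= -0.18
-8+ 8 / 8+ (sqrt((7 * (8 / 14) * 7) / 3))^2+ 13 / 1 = 15.33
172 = 172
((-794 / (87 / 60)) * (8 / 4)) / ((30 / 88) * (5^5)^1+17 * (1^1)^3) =-1397440 / 1381067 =-1.01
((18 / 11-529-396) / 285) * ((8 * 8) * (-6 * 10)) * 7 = 18201344 / 209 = 87087.77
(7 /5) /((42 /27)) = 9 /10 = 0.90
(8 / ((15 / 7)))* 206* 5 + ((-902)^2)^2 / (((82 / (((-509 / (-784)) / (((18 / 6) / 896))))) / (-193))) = -302105117032518.86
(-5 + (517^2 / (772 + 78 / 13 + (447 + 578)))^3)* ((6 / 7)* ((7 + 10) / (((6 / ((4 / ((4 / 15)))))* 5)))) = 324632139084062378 / 13676153463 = 23737093.91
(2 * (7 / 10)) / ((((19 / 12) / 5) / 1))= 84 / 19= 4.42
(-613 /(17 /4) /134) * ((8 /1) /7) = -9808 /7973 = -1.23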